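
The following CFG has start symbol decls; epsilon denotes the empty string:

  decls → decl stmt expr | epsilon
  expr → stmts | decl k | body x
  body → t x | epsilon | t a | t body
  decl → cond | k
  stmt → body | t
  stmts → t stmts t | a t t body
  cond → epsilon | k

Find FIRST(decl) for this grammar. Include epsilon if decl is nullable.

{ k, epsilon }

From decl → cond: add FIRST(cond) = { k, epsilon } (including epsilon since cond is nullable).
decl → k contributes {k}.
Union: FIRST(decl) = { k, epsilon }.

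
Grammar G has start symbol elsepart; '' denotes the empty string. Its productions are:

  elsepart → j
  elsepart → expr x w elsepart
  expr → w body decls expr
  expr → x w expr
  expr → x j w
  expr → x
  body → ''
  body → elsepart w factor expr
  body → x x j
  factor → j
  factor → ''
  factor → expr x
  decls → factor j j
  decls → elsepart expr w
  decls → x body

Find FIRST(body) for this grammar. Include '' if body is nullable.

{ j, w, x, '' }

body → '' contributes ''.
From body → elsepart w factor expr: add FIRST(elsepart) = { j, w, x }.
body → x x j contributes {x}.
Union: FIRST(body) = { j, w, x, '' }.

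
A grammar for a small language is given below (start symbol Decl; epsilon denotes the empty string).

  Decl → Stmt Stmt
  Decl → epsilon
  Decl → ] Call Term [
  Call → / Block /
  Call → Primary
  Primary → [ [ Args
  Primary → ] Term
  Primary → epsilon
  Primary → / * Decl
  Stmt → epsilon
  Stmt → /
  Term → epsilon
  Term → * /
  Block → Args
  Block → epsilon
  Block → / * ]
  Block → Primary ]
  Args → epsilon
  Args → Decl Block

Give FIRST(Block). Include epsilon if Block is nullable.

{ /, [, ], epsilon }

From Block → Args: add FIRST(Args) = { /, [, ], epsilon } (including epsilon since Args is nullable).
Block → epsilon contributes epsilon.
Block → / * ] contributes {/}.
From Block → Primary ]: Primary nullable, take FIRST(Primary) ∪ {]} = { /, [, ] }.
Union: FIRST(Block) = { /, [, ], epsilon }.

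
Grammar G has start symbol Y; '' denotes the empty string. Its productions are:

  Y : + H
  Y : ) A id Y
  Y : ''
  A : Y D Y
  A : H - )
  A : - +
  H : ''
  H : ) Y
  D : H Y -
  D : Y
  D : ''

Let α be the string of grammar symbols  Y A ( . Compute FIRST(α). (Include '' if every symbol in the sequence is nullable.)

{ (, ), +, - }

Add FIRST(Y)\{''} = { ), + }; Y is nullable, continue.
Add FIRST(A)\{''} = { ), +, - }; A is nullable, continue.
( is a terminal; add {(} and stop.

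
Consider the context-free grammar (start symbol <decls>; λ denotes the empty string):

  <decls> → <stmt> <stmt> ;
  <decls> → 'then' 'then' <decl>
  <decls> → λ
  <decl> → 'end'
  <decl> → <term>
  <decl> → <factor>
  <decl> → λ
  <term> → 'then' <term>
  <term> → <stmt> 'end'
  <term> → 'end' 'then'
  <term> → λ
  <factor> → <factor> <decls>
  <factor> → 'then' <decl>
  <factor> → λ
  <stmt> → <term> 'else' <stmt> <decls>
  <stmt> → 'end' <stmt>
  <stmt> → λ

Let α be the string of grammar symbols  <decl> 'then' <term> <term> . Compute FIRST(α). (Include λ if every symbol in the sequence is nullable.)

Add FIRST(<decl>)\{λ} = { 'else', 'end', 'then', ; }; <decl> is nullable, continue.
'then' is a terminal; add {'then'} and stop.

{ 'else', 'end', 'then', ; }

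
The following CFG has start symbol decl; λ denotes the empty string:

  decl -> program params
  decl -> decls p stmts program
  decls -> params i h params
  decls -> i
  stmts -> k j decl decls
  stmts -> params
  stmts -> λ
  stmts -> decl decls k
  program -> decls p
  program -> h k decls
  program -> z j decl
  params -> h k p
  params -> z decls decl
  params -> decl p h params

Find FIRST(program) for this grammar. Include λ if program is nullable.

From program -> decls p: add FIRST(decls) = { h, i, z }.
program -> h k decls contributes {h}.
program -> z j decl contributes {z}.
Union: FIRST(program) = { h, i, z }.

{ h, i, z }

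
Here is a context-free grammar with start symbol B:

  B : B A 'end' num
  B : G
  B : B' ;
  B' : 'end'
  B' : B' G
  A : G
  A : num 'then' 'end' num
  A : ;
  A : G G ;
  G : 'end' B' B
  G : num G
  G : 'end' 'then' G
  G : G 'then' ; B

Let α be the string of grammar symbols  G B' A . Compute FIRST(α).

{ 'end', num }

Add FIRST(G) = { 'end', num }; G is not nullable, stop.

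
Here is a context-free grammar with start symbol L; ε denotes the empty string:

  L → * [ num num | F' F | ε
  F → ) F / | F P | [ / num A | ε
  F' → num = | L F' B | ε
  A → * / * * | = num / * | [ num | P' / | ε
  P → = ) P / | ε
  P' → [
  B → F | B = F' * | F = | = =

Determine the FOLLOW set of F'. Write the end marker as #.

In L → F' F: add FIRST(F)\{ε} = { ), =, [ }.
  Since F is nullable, also add FOLLOW(L) = { #, ), *, =, [, num }.
In F' → L F' B: add FIRST(B)\{ε} = { ), =, [ }.
  Since B is nullable, also add FOLLOW(F') = { #, ), *, =, [, num }.
In B → B = F' *: add FIRST(*) = { * }.
Union: FOLLOW(F') = { #, ), *, =, [, num }.

{ #, ), *, =, [, num }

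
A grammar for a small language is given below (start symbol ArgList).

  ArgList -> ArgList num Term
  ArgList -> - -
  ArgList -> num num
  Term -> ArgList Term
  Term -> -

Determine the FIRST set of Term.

{ -, num }

From Term -> ArgList Term: add FIRST(ArgList) = { -, num }.
Term -> - contributes {-}.
Union: FIRST(Term) = { -, num }.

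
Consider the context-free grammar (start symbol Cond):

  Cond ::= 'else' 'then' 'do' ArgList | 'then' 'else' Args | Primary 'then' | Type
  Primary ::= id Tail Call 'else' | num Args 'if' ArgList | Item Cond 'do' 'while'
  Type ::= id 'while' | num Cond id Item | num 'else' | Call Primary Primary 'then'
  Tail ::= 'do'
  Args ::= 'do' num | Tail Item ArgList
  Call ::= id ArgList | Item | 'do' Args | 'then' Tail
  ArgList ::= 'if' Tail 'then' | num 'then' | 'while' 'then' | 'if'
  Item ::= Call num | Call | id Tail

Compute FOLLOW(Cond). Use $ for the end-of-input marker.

{ $, 'do', id }

Cond is the start symbol, so $ ∈ FOLLOW(Cond).
In Primary ::= Item Cond 'do' 'while': add FIRST('do' 'while') = { 'do' }.
In Type ::= num Cond id Item: add FIRST(id Item) = { id }.
Union: FOLLOW(Cond) = { $, 'do', id }.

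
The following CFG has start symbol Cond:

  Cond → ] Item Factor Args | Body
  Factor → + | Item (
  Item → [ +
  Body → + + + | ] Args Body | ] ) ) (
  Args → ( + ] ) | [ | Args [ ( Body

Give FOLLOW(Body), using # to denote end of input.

In Cond → Body: Body is at the end, add FOLLOW(Cond) = { # }.
In Body → ] Args Body: Body is at the end, add FOLLOW(Body) = { #, +, [, ] }.
In Args → Args [ ( Body: Body is at the end, add FOLLOW(Args) = { #, +, [, ] }.
Union: FOLLOW(Body) = { #, +, [, ] }.

{ #, +, [, ] }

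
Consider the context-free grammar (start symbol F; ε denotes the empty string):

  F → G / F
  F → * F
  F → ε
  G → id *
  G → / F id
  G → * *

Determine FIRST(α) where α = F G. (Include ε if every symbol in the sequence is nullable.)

Add FIRST(F)\{ε} = { *, /, id }; F is nullable, continue.
Add FIRST(G) = { *, /, id }; G is not nullable, stop.

{ *, /, id }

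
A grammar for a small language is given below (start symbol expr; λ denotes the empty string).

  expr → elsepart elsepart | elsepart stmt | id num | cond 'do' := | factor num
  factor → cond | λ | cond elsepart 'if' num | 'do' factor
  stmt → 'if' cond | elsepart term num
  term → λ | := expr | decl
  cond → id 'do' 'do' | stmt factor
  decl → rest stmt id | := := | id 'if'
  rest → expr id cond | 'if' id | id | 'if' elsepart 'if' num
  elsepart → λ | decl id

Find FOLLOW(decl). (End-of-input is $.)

In term → decl: decl is at the end, add FOLLOW(term) = { num }.
In elsepart → decl id: add FIRST(id) = { id }.
Union: FOLLOW(decl) = { id, num }.

{ id, num }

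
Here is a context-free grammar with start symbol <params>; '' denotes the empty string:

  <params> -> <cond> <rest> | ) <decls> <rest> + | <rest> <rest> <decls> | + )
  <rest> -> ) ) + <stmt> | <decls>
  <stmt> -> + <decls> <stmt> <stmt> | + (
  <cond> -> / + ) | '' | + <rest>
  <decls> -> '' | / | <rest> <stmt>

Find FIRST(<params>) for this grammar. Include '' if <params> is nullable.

{ ), +, /, '' }

From <params> -> <cond> <rest>: <cond>, <rest> nullable, take FIRST(<cond>) ∪ FIRST(<rest>) = { ), +, / }; also '' since the whole RHS is nullable.
<params> -> ) <decls> <rest> + contributes {)}.
From <params> -> <rest> <rest> <decls>: <rest>, <rest>, <decls> nullable, take FIRST(<rest>) ∪ FIRST(<rest>) ∪ FIRST(<decls>) = { ), +, / }; also '' since the whole RHS is nullable.
<params> -> + ) contributes {+}.
Union: FIRST(<params>) = { ), +, /, '' }.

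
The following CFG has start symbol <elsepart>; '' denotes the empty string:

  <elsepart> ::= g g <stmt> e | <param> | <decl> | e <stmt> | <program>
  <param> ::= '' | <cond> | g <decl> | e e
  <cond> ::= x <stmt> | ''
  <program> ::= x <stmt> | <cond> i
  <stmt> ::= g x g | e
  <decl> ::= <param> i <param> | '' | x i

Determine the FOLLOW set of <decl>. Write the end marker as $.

In <elsepart> ::= <decl>: <decl> is at the end, add FOLLOW(<elsepart>) = { $ }.
In <param> ::= g <decl>: <decl> is at the end, add FOLLOW(<param>) = { $, i }.
Union: FOLLOW(<decl>) = { $, i }.

{ $, i }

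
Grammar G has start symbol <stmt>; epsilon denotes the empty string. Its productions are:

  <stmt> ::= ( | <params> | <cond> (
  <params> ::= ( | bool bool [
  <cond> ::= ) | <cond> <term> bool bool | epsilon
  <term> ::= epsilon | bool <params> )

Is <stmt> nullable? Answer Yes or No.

No

Nullable nonterminals: <cond>, <term>.
No production of <stmt> has an RHS whose symbols are all nullable, so <stmt> is not nullable.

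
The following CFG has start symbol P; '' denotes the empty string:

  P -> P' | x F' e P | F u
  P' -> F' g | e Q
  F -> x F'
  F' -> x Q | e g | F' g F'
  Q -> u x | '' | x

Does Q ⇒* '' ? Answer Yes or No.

Yes

Q has an ''-production, so Q ⇒ ''.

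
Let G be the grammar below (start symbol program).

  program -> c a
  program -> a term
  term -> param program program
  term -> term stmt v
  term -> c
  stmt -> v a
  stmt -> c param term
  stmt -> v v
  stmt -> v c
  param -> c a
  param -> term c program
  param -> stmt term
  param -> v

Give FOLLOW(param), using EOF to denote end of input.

In term -> param program program: add FIRST(program program) = { a, c }.
In stmt -> c param term: add FIRST(term) = { c, v }.
Union: FOLLOW(param) = { a, c, v }.

{ a, c, v }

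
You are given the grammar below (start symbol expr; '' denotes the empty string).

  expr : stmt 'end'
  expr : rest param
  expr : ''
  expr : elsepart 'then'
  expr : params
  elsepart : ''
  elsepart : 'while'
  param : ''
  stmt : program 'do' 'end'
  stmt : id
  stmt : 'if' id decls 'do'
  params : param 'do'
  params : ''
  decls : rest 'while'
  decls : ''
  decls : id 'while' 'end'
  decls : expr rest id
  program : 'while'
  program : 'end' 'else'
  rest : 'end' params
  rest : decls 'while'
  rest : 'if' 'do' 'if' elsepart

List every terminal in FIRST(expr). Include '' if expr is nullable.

From expr : stmt 'end': add FIRST(stmt) = { 'end', 'if', 'while', id }.
From expr : rest param: add FIRST(rest) = { 'do', 'end', 'if', 'then', 'while', id }.
expr : '' contributes ''.
From expr : elsepart 'then': elsepart nullable, take FIRST(elsepart) ∪ {'then'} = { 'then', 'while' }.
From expr : params: add FIRST(params) = { 'do', '' } (including '' since params is nullable).
Union: FIRST(expr) = { 'do', 'end', 'if', 'then', 'while', id, '' }.

{ 'do', 'end', 'if', 'then', 'while', id, '' }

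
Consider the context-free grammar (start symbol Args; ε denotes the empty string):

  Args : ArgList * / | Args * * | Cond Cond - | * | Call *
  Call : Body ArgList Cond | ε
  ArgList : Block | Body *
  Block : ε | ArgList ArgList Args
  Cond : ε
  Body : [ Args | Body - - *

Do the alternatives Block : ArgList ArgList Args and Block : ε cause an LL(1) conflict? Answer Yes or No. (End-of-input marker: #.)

FIRST(ArgList ArgList Args) = { *, -, [ } and FIRST(ε) = { ε }.
The second alternative is nullable and FOLLOW(Block) = { *, -, [ } shares * with FIRST of the first — conflict.

Yes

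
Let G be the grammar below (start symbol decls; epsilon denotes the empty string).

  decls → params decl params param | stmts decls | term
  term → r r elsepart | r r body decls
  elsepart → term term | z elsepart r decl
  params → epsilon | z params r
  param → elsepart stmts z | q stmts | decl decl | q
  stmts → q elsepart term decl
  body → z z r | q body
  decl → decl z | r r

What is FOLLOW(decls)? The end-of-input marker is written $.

decls is the start symbol, so $ ∈ FOLLOW(decls).
In decls → stmts decls: decls is at the end, add FOLLOW(decls) = { $, q, r }.
In term → r r body decls: decls is at the end, add FOLLOW(term) = { $, q, r }.
Union: FOLLOW(decls) = { $, q, r }.

{ $, q, r }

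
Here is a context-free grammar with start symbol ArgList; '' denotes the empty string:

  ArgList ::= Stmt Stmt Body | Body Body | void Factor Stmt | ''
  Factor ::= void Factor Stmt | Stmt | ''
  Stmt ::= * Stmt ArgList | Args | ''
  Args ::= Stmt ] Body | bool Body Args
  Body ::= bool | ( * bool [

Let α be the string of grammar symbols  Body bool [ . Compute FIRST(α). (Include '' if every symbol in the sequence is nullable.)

{ (, bool }

Add FIRST(Body) = { (, bool }; Body is not nullable, stop.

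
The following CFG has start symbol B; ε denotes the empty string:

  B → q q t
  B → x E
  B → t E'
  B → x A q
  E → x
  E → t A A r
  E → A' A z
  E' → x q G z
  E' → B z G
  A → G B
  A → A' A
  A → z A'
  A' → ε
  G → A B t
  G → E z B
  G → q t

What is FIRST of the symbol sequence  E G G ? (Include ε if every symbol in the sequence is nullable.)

{ q, t, x, z }

Add FIRST(E) = { q, t, x, z }; E is not nullable, stop.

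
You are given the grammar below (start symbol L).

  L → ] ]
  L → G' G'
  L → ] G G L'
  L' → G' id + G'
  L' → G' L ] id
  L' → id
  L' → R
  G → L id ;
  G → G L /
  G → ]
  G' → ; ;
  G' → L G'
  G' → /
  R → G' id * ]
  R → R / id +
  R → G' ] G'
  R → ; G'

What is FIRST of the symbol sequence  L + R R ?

Add FIRST(L) = { /, ;, ] }; L is not nullable, stop.

{ /, ;, ] }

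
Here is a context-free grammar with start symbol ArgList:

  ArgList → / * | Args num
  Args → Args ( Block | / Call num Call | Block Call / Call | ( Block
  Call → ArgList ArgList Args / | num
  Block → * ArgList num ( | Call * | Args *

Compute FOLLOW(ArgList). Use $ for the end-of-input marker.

ArgList is the start symbol, so $ ∈ FOLLOW(ArgList).
In Call → ArgList ArgList Args /: add FIRST(ArgList Args /) = { (, *, /, num }.
In Call → ArgList ArgList Args /: add FIRST(Args /) = { (, *, /, num }.
In Block → * ArgList num (: add FIRST(num () = { num }.
Union: FOLLOW(ArgList) = { $, (, *, /, num }.

{ $, (, *, /, num }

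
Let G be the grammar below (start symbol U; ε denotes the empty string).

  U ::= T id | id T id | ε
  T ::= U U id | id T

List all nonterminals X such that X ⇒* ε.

Directly nullable (have an ε-production): U.
No other nonterminal has a production whose RHS symbols are all nullable.

{ U }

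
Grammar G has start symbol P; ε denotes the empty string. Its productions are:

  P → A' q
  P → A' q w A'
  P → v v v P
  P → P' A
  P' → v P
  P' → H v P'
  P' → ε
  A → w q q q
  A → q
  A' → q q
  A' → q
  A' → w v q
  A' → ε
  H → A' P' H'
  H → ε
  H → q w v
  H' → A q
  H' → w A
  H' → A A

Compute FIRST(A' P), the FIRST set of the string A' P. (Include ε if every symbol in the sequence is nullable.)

Add FIRST(A')\{ε} = { q, w }; A' is nullable, continue.
Add FIRST(P) = { q, v, w }; P is not nullable, stop.

{ q, v, w }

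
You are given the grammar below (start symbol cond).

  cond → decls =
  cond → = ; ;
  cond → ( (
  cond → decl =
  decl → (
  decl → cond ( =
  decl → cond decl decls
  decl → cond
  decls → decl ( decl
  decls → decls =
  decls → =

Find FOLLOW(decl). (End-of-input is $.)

{ (, = }

In cond → decl =: add FIRST(=) = { = }.
In decl → cond decl decls: add FIRST(decls) = { (, = }.
In decls → decl ( decl: add FIRST(( decl) = { ( }.
In decls → decl ( decl: decl is at the end, add FOLLOW(decls) = { (, = }.
Union: FOLLOW(decl) = { (, = }.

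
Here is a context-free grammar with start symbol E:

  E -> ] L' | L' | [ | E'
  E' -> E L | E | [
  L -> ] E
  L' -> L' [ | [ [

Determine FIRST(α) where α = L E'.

Add FIRST(L) = { ] }; L is not nullable, stop.

{ ] }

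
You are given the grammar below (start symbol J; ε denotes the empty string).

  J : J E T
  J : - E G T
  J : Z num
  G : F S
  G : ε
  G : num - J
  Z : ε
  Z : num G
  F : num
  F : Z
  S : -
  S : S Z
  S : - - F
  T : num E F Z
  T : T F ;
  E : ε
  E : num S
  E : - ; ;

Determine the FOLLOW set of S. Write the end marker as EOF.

{ EOF, -, ;, num }

In G : F S: S is at the end, add FOLLOW(G) = { EOF, -, ;, num }.
In S : S Z: add FIRST(Z)\{ε} = { num }.
  Since Z is nullable, also add FOLLOW(S) = { EOF, -, ;, num }.
In E : num S: S is at the end, add FOLLOW(E) = { EOF, -, ;, num }.
Union: FOLLOW(S) = { EOF, -, ;, num }.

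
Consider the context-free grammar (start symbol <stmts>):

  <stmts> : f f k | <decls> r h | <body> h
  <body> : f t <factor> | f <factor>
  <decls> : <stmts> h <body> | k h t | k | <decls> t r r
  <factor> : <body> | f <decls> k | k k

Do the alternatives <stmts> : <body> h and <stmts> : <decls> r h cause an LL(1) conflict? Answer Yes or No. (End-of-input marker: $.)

FIRST(<body> h) = { f } and FIRST(<decls> r h) = { f, k }.
Both contain f, so the two alternatives are not disjoint — LL(1) conflict.

Yes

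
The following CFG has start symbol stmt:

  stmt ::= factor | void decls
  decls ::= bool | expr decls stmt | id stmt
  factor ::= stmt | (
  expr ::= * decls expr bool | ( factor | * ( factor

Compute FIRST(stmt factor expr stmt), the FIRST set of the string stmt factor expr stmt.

Add FIRST(stmt) = { (, void }; stmt is not nullable, stop.

{ (, void }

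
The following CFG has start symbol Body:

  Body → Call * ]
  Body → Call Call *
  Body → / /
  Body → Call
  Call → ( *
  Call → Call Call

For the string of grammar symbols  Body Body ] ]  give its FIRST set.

{ (, / }

Add FIRST(Body) = { (, / }; Body is not nullable, stop.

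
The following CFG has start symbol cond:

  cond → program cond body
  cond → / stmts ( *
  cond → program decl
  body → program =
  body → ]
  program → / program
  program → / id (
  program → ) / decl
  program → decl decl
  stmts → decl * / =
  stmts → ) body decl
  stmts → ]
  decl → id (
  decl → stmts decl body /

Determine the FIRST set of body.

From body → program =: add FIRST(program) = { ), /, ], id }.
body → ] contributes {]}.
Union: FIRST(body) = { ), /, ], id }.

{ ), /, ], id }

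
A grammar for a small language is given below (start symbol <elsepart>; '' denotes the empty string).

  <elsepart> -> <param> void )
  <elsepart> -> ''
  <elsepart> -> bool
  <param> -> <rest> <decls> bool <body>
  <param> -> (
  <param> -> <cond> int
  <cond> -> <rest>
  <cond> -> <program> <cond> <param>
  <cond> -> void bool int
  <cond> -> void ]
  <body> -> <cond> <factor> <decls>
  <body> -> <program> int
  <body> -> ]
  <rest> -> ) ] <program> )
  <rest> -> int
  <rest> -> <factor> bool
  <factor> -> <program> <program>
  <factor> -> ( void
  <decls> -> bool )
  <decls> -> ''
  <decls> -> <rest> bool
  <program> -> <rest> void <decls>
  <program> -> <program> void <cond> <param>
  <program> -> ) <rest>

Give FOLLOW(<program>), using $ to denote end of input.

{ (, ), bool, int, void }

In <cond> -> <program> <cond> <param>: add FIRST(<cond> <param>) = { (, ), int, void }.
In <body> -> <program> int: add FIRST(int) = { int }.
In <rest> -> ) ] <program> ): add FIRST()) = { ) }.
In <factor> -> <program> <program>: add FIRST(<program>) = { (, ), int }.
In <factor> -> <program> <program>: <program> is at the end, add FOLLOW(<factor>) = { (, ), bool, int, void }.
In <program> -> <program> void <cond> <param>: add FIRST(void <cond> <param>) = { void }.
Union: FOLLOW(<program>) = { (, ), bool, int, void }.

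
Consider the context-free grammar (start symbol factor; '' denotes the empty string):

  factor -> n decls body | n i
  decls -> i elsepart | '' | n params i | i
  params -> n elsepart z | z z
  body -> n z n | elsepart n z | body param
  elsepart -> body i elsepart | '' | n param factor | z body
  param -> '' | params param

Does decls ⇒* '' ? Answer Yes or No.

Yes

decls has an ''-production, so decls ⇒ ''.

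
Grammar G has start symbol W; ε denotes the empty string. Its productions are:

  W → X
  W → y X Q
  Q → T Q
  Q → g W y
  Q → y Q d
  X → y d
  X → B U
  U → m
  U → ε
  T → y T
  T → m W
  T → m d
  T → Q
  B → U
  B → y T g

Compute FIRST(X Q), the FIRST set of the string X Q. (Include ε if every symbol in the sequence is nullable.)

Add FIRST(X)\{ε} = { m, y }; X is nullable, continue.
Add FIRST(Q) = { g, m, y }; Q is not nullable, stop.

{ g, m, y }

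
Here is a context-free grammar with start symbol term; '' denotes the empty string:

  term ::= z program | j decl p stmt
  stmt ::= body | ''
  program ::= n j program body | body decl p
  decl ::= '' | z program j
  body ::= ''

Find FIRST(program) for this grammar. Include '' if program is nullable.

program ::= n j program body contributes {n}.
From program ::= body decl p: body, decl nullable, take FIRST(body) ∪ FIRST(decl) ∪ {p} = { p, z }.
Union: FIRST(program) = { n, p, z }.

{ n, p, z }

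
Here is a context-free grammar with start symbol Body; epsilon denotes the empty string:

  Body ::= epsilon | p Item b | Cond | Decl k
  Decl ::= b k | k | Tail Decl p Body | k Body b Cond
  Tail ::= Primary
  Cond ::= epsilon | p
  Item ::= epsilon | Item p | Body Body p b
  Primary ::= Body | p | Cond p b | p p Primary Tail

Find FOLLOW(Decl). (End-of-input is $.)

{ k, p }

In Body ::= Decl k: add FIRST(k) = { k }.
In Decl ::= Tail Decl p Body: add FIRST(p Body) = { p }.
Union: FOLLOW(Decl) = { k, p }.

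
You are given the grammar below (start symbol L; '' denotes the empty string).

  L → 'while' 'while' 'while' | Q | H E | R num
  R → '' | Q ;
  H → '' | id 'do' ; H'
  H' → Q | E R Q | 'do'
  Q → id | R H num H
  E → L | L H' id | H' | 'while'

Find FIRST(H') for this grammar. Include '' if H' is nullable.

From H' → Q: add FIRST(Q) = { id, num }.
From H' → E R Q: add FIRST(E) = { 'do', 'while', id, num }.
H' → 'do' contributes {'do'}.
Union: FIRST(H') = { 'do', 'while', id, num }.

{ 'do', 'while', id, num }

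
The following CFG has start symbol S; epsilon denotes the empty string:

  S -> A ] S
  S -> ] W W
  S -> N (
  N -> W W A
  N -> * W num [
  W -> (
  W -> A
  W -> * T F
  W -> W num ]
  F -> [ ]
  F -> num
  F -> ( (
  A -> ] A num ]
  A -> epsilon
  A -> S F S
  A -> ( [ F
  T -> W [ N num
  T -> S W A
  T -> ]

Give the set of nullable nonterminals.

{ A, N, W }

Directly nullable (have an epsilon-production): A.
N -> W W A with every symbol nullable, so N is nullable.
W -> A with every symbol nullable, so W is nullable.
No other nonterminal has a production whose RHS symbols are all nullable.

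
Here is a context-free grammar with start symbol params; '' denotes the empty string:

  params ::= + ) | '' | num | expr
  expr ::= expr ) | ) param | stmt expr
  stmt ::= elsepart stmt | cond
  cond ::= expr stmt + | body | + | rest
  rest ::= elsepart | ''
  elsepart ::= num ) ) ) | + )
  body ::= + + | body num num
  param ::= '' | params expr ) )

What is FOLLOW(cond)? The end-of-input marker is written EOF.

{ ), +, num }

In stmt ::= cond: cond is at the end, add FOLLOW(stmt) = { ), +, num }.
Union: FOLLOW(cond) = { ), +, num }.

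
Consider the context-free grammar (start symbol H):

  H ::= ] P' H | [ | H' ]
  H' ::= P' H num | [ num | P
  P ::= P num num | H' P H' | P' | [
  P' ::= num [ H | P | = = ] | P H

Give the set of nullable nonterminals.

No nonterminal has an empty production or an RHS whose symbols are all nullable.

{ } (none)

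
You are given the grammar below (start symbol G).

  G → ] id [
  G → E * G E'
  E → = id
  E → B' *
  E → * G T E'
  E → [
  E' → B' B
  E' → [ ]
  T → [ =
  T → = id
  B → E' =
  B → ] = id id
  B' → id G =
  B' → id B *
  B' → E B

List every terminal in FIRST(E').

{ *, =, [, id }

From E' → B' B: add FIRST(B') = { *, =, [, id }.
E' → [ ] contributes {[}.
Union: FIRST(E') = { *, =, [, id }.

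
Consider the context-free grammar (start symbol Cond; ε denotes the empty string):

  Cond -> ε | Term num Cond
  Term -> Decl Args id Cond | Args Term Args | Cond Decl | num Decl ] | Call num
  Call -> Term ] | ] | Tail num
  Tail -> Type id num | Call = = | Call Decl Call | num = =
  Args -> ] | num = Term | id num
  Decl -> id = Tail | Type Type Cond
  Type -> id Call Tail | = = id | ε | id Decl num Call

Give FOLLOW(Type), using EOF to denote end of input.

{ =, ], id, num }

In Tail -> Type id num: add FIRST(id num) = { id }.
In Decl -> Type Type Cond: add FIRST(Type Cond)\{ε} = { =, ], id, num }.
  Since Type Cond is nullable, also add FOLLOW(Decl) = { =, ], id, num }.
In Decl -> Type Type Cond: add FIRST(Cond)\{ε} = { =, ], id, num }.
  Since Cond is nullable, also add FOLLOW(Decl) = { =, ], id, num }.
Union: FOLLOW(Type) = { =, ], id, num }.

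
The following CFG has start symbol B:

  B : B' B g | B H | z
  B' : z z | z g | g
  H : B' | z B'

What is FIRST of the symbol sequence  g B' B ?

g is a terminal; add {g} and stop.

{ g }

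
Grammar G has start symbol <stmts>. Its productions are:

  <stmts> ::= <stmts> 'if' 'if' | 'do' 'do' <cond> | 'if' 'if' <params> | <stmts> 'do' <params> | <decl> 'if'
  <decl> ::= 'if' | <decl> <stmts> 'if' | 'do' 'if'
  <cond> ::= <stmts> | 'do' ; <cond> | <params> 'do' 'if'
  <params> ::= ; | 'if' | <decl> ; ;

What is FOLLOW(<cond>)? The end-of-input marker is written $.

{ $, 'do', 'if' }

In <stmts> ::= 'do' 'do' <cond>: <cond> is at the end, add FOLLOW(<stmts>) = { $, 'do', 'if' }.
In <cond> ::= 'do' ; <cond>: <cond> is at the end, add FOLLOW(<cond>) = { $, 'do', 'if' }.
Union: FOLLOW(<cond>) = { $, 'do', 'if' }.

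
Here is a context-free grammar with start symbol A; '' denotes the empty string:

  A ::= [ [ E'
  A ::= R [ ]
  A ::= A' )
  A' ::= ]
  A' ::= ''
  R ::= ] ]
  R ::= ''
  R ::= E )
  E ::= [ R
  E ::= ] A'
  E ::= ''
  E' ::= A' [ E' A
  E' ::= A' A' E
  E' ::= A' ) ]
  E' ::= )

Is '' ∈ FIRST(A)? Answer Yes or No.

Nullable nonterminals: A', E, E', R.
No production of A has an RHS whose symbols are all nullable, so A is not nullable.

No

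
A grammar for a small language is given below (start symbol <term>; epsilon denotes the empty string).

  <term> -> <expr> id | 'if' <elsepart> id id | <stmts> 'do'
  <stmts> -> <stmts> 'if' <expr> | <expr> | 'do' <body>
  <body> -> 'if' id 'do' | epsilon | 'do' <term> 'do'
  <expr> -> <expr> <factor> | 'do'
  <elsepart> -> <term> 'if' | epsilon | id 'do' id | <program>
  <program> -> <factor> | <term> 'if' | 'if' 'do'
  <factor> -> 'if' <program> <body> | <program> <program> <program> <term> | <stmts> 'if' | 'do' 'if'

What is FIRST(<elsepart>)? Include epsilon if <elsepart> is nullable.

{ 'do', 'if', id, epsilon }

From <elsepart> -> <term> 'if': add FIRST(<term>) = { 'do', 'if' }.
<elsepart> -> epsilon contributes epsilon.
<elsepart> -> id 'do' id contributes {id}.
From <elsepart> -> <program>: add FIRST(<program>) = { 'do', 'if' }.
Union: FIRST(<elsepart>) = { 'do', 'if', id, epsilon }.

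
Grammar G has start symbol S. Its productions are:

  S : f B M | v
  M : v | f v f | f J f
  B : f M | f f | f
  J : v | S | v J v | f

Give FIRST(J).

{ f, v }

J : v contributes {v}.
From J : S: add FIRST(S) = { f, v }.
J : v J v contributes {v}.
J : f contributes {f}.
Union: FIRST(J) = { f, v }.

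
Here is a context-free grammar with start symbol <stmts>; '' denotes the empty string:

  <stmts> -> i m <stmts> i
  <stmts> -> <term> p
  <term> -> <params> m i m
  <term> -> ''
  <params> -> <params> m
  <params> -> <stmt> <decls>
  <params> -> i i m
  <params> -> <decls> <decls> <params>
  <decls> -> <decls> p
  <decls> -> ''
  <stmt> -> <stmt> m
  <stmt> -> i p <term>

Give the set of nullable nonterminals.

{ <decls>, <term> }

Directly nullable (have an ''-production): <term>, <decls>.
No other nonterminal has a production whose RHS symbols are all nullable.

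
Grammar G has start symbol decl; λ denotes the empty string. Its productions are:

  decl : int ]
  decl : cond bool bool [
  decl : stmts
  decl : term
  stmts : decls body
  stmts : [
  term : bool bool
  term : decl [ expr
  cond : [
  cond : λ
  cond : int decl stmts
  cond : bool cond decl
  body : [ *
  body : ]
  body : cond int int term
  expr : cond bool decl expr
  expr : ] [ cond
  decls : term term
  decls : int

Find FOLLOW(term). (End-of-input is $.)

{ $, [, ], bool, int }

In decl : term: term is at the end, add FOLLOW(decl) = { $, [, ], bool, int }.
In body : cond int int term: term is at the end, add FOLLOW(body) = { $, [, ], bool, int }.
In decls : term term: add FIRST(term) = { [, bool, int }.
In decls : term term: term is at the end, add FOLLOW(decls) = { [, ], bool, int }.
Union: FOLLOW(term) = { $, [, ], bool, int }.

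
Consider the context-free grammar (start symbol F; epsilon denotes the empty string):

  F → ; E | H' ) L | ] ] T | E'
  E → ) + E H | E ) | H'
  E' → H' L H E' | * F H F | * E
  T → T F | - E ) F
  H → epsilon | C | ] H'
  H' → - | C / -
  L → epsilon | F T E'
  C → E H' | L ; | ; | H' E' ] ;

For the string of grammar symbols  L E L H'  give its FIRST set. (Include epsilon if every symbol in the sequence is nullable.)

{ ), *, -, ;, ] }

Add FIRST(L)\{epsilon} = { ), *, -, ;, ] }; L is nullable, continue.
Add FIRST(E) = { ), *, -, ;, ] }; E is not nullable, stop.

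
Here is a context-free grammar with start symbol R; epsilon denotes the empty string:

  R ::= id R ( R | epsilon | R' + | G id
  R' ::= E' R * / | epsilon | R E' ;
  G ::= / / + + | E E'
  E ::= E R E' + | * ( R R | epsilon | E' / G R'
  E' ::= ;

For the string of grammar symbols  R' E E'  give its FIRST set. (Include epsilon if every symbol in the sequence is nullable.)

Add FIRST(R')\{epsilon} = { *, +, /, ;, id }; R' is nullable, continue.
Add FIRST(E)\{epsilon} = { *, +, /, ;, id }; E is nullable, continue.
Add FIRST(E') = { ; }; E' is not nullable, stop.

{ *, +, /, ;, id }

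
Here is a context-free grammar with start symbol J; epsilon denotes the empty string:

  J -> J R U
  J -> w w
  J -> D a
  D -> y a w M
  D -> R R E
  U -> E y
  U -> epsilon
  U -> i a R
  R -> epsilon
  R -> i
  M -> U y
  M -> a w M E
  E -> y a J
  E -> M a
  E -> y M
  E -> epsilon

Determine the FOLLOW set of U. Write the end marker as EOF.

In J -> J R U: U is at the end, add FOLLOW(J) = { EOF, a, i, y }.
In M -> U y: add FIRST(y) = { y }.
Union: FOLLOW(U) = { EOF, a, i, y }.

{ EOF, a, i, y }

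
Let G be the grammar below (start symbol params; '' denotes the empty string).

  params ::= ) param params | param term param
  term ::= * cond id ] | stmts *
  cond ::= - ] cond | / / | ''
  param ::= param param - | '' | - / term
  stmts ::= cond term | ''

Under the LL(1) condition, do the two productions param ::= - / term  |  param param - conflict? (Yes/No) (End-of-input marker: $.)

FIRST(- / term) = { - } and FIRST(param param -) = { - }.
Both contain -, so the two alternatives are not disjoint — LL(1) conflict.

Yes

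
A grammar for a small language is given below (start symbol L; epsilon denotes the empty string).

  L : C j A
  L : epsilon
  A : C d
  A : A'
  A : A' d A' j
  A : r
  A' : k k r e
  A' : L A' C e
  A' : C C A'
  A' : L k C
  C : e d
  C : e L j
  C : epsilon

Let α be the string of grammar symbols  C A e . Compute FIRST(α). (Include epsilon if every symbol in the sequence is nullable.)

Add FIRST(C)\{epsilon} = { e }; C is nullable, continue.
Add FIRST(A) = { d, e, j, k, r }; A is not nullable, stop.

{ d, e, j, k, r }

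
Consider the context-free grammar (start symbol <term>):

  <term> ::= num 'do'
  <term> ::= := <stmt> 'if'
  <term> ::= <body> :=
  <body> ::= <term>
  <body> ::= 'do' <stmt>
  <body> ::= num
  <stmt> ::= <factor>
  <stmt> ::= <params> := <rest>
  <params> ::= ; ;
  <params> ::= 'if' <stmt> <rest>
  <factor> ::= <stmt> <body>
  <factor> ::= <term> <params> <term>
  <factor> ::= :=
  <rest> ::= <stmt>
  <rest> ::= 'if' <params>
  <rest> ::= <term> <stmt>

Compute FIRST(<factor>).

From <factor> ::= <stmt> <body>: add FIRST(<stmt>) = { 'do', 'if', :=, ;, num }.
From <factor> ::= <term> <params> <term>: add FIRST(<term>) = { 'do', :=, num }.
<factor> ::= := contributes {:=}.
Union: FIRST(<factor>) = { 'do', 'if', :=, ;, num }.

{ 'do', 'if', :=, ;, num }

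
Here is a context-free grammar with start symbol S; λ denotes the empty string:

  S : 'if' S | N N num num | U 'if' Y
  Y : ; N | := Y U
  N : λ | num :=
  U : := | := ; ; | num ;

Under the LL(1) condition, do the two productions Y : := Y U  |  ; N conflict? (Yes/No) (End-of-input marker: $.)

No

FIRST(:= Y U) = { := } and FIRST(; N) = { ; }.
The FIRST sets are disjoint and neither alternative is nullable — no conflict.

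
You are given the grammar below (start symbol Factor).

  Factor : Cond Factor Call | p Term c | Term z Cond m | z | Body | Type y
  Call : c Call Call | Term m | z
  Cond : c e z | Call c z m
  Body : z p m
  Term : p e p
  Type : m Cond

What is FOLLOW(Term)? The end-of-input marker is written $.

In Factor : p Term c: add FIRST(c) = { c }.
In Factor : Term z Cond m: add FIRST(z Cond m) = { z }.
In Call : Term m: add FIRST(m) = { m }.
Union: FOLLOW(Term) = { c, m, z }.

{ c, m, z }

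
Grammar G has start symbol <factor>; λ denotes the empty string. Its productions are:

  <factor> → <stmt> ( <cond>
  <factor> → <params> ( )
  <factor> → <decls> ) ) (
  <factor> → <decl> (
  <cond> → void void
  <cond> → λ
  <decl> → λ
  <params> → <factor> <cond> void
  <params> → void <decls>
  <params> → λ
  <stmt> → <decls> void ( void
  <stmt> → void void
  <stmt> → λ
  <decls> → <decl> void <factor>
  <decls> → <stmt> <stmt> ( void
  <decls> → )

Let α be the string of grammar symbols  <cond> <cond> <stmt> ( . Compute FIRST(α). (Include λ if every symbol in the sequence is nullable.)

{ (, ), void }

Add FIRST(<cond>)\{λ} = { void }; <cond> is nullable, continue.
Add FIRST(<cond>)\{λ} = { void }; <cond> is nullable, continue.
Add FIRST(<stmt>)\{λ} = { (, ), void }; <stmt> is nullable, continue.
( is a terminal; add {(} and stop.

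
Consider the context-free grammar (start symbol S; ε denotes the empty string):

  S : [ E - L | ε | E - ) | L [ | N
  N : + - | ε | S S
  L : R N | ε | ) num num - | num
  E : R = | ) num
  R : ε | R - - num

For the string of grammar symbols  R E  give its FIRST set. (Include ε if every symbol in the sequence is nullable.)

{ ), -, = }

Add FIRST(R)\{ε} = { - }; R is nullable, continue.
Add FIRST(E) = { ), -, = }; E is not nullable, stop.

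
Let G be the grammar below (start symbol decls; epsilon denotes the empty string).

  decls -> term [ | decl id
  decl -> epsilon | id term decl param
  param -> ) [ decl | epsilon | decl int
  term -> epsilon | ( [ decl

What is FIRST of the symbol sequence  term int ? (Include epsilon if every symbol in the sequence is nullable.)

Add FIRST(term)\{epsilon} = { ( }; term is nullable, continue.
int is a terminal; add {int} and stop.

{ (, int }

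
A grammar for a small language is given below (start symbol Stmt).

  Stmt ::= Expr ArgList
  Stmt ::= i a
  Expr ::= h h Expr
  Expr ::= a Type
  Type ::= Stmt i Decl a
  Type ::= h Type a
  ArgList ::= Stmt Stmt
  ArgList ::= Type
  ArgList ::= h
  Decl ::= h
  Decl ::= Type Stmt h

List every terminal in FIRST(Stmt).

From Stmt ::= Expr ArgList: add FIRST(Expr) = { a, h }.
Stmt ::= i a contributes {i}.
Union: FIRST(Stmt) = { a, h, i }.

{ a, h, i }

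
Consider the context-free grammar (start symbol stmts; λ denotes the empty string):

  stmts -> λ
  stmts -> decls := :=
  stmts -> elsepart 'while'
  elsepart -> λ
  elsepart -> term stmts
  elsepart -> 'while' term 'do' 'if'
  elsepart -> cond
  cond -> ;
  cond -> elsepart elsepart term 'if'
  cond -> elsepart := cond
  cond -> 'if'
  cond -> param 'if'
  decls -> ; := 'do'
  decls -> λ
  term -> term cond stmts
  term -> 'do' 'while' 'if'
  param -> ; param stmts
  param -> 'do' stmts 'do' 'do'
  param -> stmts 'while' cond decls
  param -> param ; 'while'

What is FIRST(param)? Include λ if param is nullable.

param -> ; param stmts contributes {;}.
param -> 'do' stmts 'do' 'do' contributes {'do'}.
From param -> stmts 'while' cond decls: stmts nullable, take FIRST(stmts) ∪ {'while'} = { 'do', 'if', 'while', :=, ; }.
From param -> param ; 'while': add FIRST(param) = { 'do', 'if', 'while', :=, ; }.
Union: FIRST(param) = { 'do', 'if', 'while', :=, ; }.

{ 'do', 'if', 'while', :=, ; }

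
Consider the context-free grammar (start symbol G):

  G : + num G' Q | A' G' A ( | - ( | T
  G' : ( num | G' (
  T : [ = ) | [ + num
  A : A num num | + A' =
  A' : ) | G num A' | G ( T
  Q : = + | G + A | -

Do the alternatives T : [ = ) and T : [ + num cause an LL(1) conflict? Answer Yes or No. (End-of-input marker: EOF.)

FIRST([ = )) = { [ } and FIRST([ + num) = { [ }.
Both contain [, so the two alternatives are not disjoint — LL(1) conflict.

Yes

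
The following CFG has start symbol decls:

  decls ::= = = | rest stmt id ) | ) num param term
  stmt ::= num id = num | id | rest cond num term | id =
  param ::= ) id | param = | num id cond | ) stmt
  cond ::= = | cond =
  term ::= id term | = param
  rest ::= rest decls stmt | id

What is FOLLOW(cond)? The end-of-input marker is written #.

In stmt ::= rest cond num term: add FIRST(num term) = { num }.
In param ::= num id cond: cond is at the end, add FOLLOW(param) = { #, ), =, id, num }.
In cond ::= cond =: add FIRST(=) = { = }.
Union: FOLLOW(cond) = { #, ), =, id, num }.

{ #, ), =, id, num }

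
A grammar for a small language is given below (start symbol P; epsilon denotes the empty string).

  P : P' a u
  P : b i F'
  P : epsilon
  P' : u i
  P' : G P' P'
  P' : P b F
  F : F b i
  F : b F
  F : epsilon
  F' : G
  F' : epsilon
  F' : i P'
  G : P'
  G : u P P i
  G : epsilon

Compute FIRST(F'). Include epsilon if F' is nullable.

{ b, i, u, epsilon }

From F' : G: add FIRST(G) = { b, u, epsilon } (including epsilon since G is nullable).
F' : epsilon contributes epsilon.
F' : i P' contributes {i}.
Union: FIRST(F') = { b, i, u, epsilon }.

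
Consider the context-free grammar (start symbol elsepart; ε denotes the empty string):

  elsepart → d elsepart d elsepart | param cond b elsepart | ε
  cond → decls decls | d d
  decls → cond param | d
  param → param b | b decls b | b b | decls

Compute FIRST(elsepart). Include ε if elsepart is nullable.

elsepart → d elsepart d elsepart contributes {d}.
From elsepart → param cond b elsepart: add FIRST(param) = { b, d }.
elsepart → ε contributes ε.
Union: FIRST(elsepart) = { b, d, ε }.

{ b, d, ε }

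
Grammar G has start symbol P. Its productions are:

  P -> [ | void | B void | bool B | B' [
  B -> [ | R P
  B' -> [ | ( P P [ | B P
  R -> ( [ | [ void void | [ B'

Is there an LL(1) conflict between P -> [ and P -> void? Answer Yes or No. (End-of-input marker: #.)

No

FIRST([) = { [ } and FIRST(void) = { void }.
The FIRST sets are disjoint and neither alternative is nullable — no conflict.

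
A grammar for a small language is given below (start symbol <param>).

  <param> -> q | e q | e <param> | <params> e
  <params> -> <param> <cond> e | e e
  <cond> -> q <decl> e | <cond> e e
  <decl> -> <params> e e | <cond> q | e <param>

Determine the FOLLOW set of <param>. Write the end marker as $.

{ $, e, q }

<param> is the start symbol, so $ ∈ FOLLOW(<param>).
In <param> -> e <param>: <param> is at the end, add FOLLOW(<param>) = { $, e, q }.
In <params> -> <param> <cond> e: add FIRST(<cond> e) = { q }.
In <decl> -> e <param>: <param> is at the end, add FOLLOW(<decl>) = { e }.
Union: FOLLOW(<param>) = { $, e, q }.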